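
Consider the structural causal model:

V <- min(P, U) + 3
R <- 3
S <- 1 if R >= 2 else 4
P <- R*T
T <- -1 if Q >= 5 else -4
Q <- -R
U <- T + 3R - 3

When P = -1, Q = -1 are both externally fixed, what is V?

Setting P = -1, Q = -1 by intervention discards those variables' equations.
T = -1 if Q >= 5 else -4  [with Q=-1]  = -4
U = T + 3R - 3  [with T=-4, R=3]  = 2
V = min(P, U) + 3  [with P=-1, U=2]  = 2

2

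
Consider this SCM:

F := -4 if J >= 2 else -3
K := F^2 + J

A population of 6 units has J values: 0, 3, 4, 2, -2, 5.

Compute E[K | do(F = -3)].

do(F=-3) breaks F's dependence on J. With F=-3 fixed, K across the units is 9, 12, 13, 11, 7, 14, mean 11.

11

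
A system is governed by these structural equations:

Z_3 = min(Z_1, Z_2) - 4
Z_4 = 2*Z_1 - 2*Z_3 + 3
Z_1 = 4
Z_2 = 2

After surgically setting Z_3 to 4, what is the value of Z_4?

3

The intervention breaks the incoming arrows to Z_3: Z_3 = min(Z_1, Z_2) - 4 no longer applies, and Z_3 = 4.
Z_4 = 2*Z_1 - 2*Z_3 + 3  [with Z_1=4, Z_3=4]  = 3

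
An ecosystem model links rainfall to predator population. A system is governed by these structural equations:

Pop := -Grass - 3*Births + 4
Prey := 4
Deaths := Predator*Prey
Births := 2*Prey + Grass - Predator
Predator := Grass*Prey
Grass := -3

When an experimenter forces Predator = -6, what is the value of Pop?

-26

The intervention breaks the incoming arrows to Predator: Predator := Grass*Prey no longer applies, and Predator = -6.
Births = 2*Prey + Grass - Predator  [with Prey=4, Grass=-3, Predator=-6]  = 11
Pop = -Grass - 3*Births + 4  [with Grass=-3, Births=11]  = -26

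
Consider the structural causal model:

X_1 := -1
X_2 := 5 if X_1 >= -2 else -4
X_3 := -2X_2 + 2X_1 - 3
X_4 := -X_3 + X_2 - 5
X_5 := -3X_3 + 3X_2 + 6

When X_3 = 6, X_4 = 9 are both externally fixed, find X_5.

Setting X_3 = 6, X_4 = 9 by intervention discards those variables' equations.
X_2 = 5 if X_1 >= -2 else -4  [with X_1=-1]  = 5
X_5 = -3X_3 + 3X_2 + 6  [with X_3=6, X_2=5]  = 3

3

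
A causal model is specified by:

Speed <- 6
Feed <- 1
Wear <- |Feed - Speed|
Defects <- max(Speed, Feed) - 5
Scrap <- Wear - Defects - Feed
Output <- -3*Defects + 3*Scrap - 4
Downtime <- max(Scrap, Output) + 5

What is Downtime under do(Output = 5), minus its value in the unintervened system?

2

Intervening sets Output = 5 and removes its equation (Output <- -3*Defects + 3*Scrap - 4).
Wear = |Feed - Speed|  [with Feed=1, Speed=6]  = 5
Defects = max(Speed, Feed) - 5  [with Speed=6, Feed=1]  = 1
Scrap = Wear - Defects - Feed  [with Wear=5, Defects=1, Feed=1]  = 3
Downtime = max(Scrap, Output) + 5  [with Scrap=3, Output=5]  = 10
Without intervention: Wear = |Feed - Speed|  [with Feed=1, Speed=6]  = 5; Defects = max(Speed, Feed) - 5  [with Speed=6, Feed=1]  = 1; Scrap = Wear - Defects - Feed  [with Wear=5, Defects=1, Feed=1]  = 3; Output = -3*Defects + 3*Scrap - 4  [with Defects=1, Scrap=3]  = 2; Downtime = max(Scrap, Output) + 5  [with Scrap=3, Output=2]  = 8.
Change = 10 − 8 = 2.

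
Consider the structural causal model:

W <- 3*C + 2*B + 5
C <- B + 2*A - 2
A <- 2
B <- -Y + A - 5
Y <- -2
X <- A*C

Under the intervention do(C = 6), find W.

Under do(C=6), the mechanism C <- B + 2*A - 2 is discarded; C is fixed at 6.
B = -Y + A - 5  [with Y=-2, A=2]  = -1
W = 3*C + 2*B + 5  [with C=6, B=-1]  = 21

21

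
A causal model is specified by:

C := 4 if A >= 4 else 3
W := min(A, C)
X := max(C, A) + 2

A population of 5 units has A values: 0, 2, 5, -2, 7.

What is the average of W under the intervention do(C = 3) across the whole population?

The intervention sets C=3 in all 5 units regardless of A. Recomputing W per unit gives 0, 2, 3, -2, 3; average 1.2.

1.2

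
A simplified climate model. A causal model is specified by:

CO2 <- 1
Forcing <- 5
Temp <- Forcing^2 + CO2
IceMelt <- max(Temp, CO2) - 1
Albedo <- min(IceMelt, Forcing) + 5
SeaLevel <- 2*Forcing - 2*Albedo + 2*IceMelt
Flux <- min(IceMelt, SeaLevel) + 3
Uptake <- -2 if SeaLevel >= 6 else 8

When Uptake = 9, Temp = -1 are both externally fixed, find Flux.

Under do(Uptake = 9, Temp = -1), each intervened variable's structural equation is replaced by its fixed value.
IceMelt = max(Temp, CO2) - 1  [with Temp=-1, CO2=1]  = 0
Albedo = min(IceMelt, Forcing) + 5  [with IceMelt=0, Forcing=5]  = 5
SeaLevel = 2*Forcing - 2*Albedo + 2*IceMelt  [with Forcing=5, Albedo=5, IceMelt=0]  = 0
Flux = min(IceMelt, SeaLevel) + 3  [with IceMelt=0, SeaLevel=0]  = 3

3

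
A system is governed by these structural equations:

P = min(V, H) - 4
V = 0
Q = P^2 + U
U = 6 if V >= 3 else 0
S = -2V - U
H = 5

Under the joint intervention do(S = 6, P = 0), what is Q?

Setting S = 6, P = 0 by intervention discards those variables' equations.
U = 6 if V >= 3 else 0  [with V=0]  = 0
Q = P^2 + U  [with P=0, U=0]  = 0

0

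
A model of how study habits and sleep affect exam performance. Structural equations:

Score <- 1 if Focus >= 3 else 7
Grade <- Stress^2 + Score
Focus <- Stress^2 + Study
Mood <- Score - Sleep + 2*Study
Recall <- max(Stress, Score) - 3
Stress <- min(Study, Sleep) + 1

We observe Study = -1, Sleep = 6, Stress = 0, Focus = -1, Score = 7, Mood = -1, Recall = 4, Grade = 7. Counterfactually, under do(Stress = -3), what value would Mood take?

The intervention breaks the incoming arrows to Stress: Stress <- min(Study, Sleep) + 1 no longer applies, and Stress = -3.
Focus = Stress^2 + Study  [with Stress=-3, Study=-1]  = 8
Score = 1 if Focus >= 3 else 7  [with Focus=8]  = 1
Mood = Score - Sleep + 2*Study  [with Score=1, Sleep=6, Study=-1]  = -7

-7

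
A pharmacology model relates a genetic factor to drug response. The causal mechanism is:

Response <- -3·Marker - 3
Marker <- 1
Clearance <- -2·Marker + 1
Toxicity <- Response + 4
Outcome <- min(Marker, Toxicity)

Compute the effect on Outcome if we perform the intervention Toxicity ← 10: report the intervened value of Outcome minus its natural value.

3

do(Toxicity=10) replaces the equation Toxicity <- Response + 4 with the constant Toxicity = 10.
Outcome = min(Marker, Toxicity)  [with Marker=1, Toxicity=10]  = 1
Without intervention: Response = -3·Marker - 3  [with Marker=1]  = -6; Toxicity = Response + 4  [with Response=-6]  = -2; Outcome = min(Marker, Toxicity)  [with Marker=1, Toxicity=-2]  = -2.
Change = 1 − (-2) = 3.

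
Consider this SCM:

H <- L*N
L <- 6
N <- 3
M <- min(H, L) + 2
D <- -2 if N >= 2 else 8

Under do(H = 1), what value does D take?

-2

do(H=1) replaces the equation H <- L*N with the constant H = 1.
D is not downstream of the intervention, so its value is determined by the original equations.
D = -2 if N >= 2 else 8  [with N=3]  = -2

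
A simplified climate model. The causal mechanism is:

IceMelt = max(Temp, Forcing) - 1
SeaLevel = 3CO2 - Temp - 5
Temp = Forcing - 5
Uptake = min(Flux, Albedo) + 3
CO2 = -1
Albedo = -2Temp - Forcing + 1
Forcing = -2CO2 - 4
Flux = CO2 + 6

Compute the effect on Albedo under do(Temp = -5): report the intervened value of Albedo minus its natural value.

-4

do(Temp=-5) replaces the equation Temp = Forcing - 5 with the constant Temp = -5.
Forcing = -2CO2 - 4  [with CO2=-1]  = -2
Albedo = -2Temp - Forcing + 1  [with Temp=-5, Forcing=-2]  = 13
Without intervention: Forcing = -2CO2 - 4  [with CO2=-1]  = -2; Temp = Forcing - 5  [with Forcing=-2]  = -7; Albedo = -2Temp - Forcing + 1  [with Temp=-7, Forcing=-2]  = 17.
Change = 13 − 17 = -4.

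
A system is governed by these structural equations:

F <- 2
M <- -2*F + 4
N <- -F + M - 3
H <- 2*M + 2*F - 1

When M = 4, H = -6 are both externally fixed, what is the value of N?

The joint intervention fixes M = 4, H = -6, removing each variable's own equation.
N = -F + M - 3  [with F=2, M=4]  = -1

-1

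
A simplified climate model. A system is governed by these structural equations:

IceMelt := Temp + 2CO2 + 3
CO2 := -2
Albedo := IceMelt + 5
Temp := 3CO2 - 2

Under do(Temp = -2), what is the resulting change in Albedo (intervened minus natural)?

6

Under do(Temp=-2), the mechanism Temp := 3CO2 - 2 is discarded; Temp is fixed at -2.
IceMelt = Temp + 2CO2 + 3  [with Temp=-2, CO2=-2]  = -3
Albedo = IceMelt + 5  [with IceMelt=-3]  = 2
Without intervention: Temp = 3CO2 - 2  [with CO2=-2]  = -8; IceMelt = Temp + 2CO2 + 3  [with Temp=-8, CO2=-2]  = -9; Albedo = IceMelt + 5  [with IceMelt=-9]  = -4.
Change = 2 − (-4) = 6.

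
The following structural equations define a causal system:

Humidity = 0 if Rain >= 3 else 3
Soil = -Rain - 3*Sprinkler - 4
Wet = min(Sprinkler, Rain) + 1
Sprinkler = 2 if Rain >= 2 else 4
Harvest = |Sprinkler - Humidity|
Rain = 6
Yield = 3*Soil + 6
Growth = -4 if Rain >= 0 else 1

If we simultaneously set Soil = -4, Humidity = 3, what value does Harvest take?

1

Setting Soil = -4, Humidity = 3 by intervention discards those variables' equations.
Sprinkler = 2 if Rain >= 2 else 4  [with Rain=6]  = 2
Harvest = |Sprinkler - Humidity|  [with Sprinkler=2, Humidity=3]  = 1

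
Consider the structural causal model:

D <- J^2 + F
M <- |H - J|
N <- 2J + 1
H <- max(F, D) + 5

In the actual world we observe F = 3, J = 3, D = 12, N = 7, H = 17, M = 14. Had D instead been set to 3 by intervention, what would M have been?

The intervention breaks the incoming arrows to D: D <- J^2 + F no longer applies, and D = 3.
H = max(F, D) + 5  [with F=3, D=3]  = 8
M = |H - J|  [with H=8, J=3]  = 5

5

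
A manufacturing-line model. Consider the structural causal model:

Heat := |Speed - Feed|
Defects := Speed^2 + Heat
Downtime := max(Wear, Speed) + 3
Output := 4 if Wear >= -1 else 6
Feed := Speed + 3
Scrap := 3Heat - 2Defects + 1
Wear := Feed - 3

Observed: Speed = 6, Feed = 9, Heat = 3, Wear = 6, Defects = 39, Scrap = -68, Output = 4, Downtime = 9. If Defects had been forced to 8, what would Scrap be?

The intervention breaks the incoming arrows to Defects: Defects := Speed^2 + Heat no longer applies, and Defects = 8.
Feed = Speed + 3  [with Speed=6]  = 9
Heat = |Speed - Feed|  [with Speed=6, Feed=9]  = 3
Scrap = 3Heat - 2Defects + 1  [with Heat=3, Defects=8]  = -6

-6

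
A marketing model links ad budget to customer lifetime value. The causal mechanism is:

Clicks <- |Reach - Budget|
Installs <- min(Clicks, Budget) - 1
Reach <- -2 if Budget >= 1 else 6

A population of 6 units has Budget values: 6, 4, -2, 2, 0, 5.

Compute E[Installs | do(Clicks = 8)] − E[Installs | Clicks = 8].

The intervention sets Clicks=8 in all 6 units regardless of Budget. Recomputing Installs per unit gives 5, 3, -3, 1, -1, 4; average 1.5.
Observing Clicks=8 restricts to units where Clicks's equation naturally yields 8: Budget ∈ {6, -2}. In that subpopulation Installs = 5, -3, mean 1.
Difference = 1.5 − 1 = 0.5.

0.5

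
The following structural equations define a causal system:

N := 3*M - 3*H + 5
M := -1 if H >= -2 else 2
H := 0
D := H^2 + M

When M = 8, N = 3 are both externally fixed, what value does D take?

8

The joint intervention fixes M = 8, N = 3, removing each variable's own equation.
D = H^2 + M  [with H=0, M=8]  = 8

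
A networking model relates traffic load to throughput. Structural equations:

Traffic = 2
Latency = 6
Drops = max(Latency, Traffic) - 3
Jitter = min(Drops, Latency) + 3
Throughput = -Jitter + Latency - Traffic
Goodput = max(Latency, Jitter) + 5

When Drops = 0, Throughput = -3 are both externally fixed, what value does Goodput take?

Setting Drops = 0, Throughput = -3 by intervention discards those variables' equations.
Jitter = min(Drops, Latency) + 3  [with Drops=0, Latency=6]  = 3
Goodput = max(Latency, Jitter) + 5  [with Latency=6, Jitter=3]  = 11

11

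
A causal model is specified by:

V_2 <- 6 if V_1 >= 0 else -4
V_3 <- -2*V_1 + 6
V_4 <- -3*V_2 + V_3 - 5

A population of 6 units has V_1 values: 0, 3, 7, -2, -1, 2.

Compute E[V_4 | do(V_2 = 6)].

Under do(V_2=6), V_2's equation is replaced by V_2=6 for every unit. Per-unit V_4: -17, -23, -31, -13, -15, -21. Mean = -20.

-20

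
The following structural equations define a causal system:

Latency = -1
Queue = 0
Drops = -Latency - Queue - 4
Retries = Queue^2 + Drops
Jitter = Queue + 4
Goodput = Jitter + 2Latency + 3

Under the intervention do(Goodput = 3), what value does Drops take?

do(Goodput=3) replaces the equation Goodput = Jitter + 2Latency + 3 with the constant Goodput = 3.
Drops is not downstream of the intervention, so its value is determined by the original equations.
Drops = -Latency - Queue - 4  [with Latency=-1, Queue=0]  = -3

-3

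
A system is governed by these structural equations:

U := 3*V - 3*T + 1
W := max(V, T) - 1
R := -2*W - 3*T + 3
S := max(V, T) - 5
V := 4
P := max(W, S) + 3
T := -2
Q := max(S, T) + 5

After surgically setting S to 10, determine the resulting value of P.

13

The intervention breaks the incoming arrows to S: S := max(V, T) - 5 no longer applies, and S = 10.
W = max(V, T) - 1  [with V=4, T=-2]  = 3
P = max(W, S) + 3  [with W=3, S=10]  = 13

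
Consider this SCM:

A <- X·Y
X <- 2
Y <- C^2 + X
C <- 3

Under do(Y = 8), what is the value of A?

The intervention breaks the incoming arrows to Y: Y <- C^2 + X no longer applies, and Y = 8.
A = X·Y  [with X=2, Y=8]  = 16

16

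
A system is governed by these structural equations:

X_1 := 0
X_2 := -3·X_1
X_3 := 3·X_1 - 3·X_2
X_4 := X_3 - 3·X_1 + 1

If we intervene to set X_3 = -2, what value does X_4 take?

-1

The intervention breaks the incoming arrows to X_3: X_3 := 3·X_1 - 3·X_2 no longer applies, and X_3 = -2.
X_4 = X_3 - 3·X_1 + 1  [with X_3=-2, X_1=0]  = -1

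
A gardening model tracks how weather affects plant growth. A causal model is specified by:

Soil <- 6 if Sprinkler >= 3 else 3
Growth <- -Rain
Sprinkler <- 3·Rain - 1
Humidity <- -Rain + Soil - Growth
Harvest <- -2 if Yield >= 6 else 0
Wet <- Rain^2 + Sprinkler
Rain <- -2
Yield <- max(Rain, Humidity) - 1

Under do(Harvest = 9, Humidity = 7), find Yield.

6

Setting Harvest = 9, Humidity = 7 by intervention discards those variables' equations.
Yield = max(Rain, Humidity) - 1  [with Rain=-2, Humidity=7]  = 6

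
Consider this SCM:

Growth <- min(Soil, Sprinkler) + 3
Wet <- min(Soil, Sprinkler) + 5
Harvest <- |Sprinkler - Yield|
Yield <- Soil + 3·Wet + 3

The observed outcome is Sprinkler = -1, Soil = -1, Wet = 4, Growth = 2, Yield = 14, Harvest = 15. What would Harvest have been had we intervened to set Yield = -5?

4

The intervention breaks the incoming arrows to Yield: Yield <- Soil + 3·Wet + 3 no longer applies, and Yield = -5.
Harvest = |Sprinkler - Yield|  [with Sprinkler=-1, Yield=-5]  = 4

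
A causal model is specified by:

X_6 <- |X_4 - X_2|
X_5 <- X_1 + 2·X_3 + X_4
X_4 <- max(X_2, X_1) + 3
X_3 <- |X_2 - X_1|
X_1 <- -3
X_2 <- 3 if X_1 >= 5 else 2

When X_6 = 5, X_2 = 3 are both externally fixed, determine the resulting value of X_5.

15

The joint intervention fixes X_6 = 5, X_2 = 3, removing each variable's own equation.
X_3 = |X_2 - X_1|  [with X_2=3, X_1=-3]  = 6
X_4 = max(X_2, X_1) + 3  [with X_2=3, X_1=-3]  = 6
X_5 = X_1 + 2·X_3 + X_4  [with X_1=-3, X_3=6, X_4=6]  = 15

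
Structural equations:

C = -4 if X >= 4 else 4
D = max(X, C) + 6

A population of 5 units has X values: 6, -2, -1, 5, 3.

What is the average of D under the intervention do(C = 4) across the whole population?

10.6

The intervention sets C=4 in all 5 units regardless of X. Recomputing D per unit gives 12, 10, 10, 11, 10; average 10.6.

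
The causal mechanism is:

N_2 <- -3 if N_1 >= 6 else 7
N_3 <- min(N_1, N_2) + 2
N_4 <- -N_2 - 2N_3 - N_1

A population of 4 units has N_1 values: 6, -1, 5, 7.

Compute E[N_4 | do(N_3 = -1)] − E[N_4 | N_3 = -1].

The intervention sets N_3=-1 in all 4 units regardless of N_1. Recomputing N_4 per unit gives -1, -4, -10, -2; average -4.25.
E[N_4|N_3=-1] averages over only the 2 units with N_3=-1 (N_1 = 6, 7): N_4 = -1, -2, mean -1.5.
Difference = -4.25 − (-1.5) = -2.75.

-2.75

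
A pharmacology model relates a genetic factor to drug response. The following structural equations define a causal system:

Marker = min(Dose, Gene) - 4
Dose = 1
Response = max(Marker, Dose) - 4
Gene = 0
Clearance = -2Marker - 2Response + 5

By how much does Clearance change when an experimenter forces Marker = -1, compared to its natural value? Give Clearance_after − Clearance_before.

-6

do(Marker=-1) replaces the equation Marker = min(Dose, Gene) - 4 with the constant Marker = -1.
Response = max(Marker, Dose) - 4  [with Marker=-1, Dose=1]  = -3
Clearance = -2Marker - 2Response + 5  [with Marker=-1, Response=-3]  = 13
Without intervention: Marker = min(Dose, Gene) - 4  [with Dose=1, Gene=0]  = -4; Response = max(Marker, Dose) - 4  [with Marker=-4, Dose=1]  = -3; Clearance = -2Marker - 2Response + 5  [with Marker=-4, Response=-3]  = 19.
Change = 13 − 19 = -6.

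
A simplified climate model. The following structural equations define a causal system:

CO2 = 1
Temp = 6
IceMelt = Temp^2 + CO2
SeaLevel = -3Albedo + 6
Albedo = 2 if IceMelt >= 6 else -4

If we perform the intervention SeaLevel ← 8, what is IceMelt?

37

do(SeaLevel=8) replaces the equation SeaLevel = -3Albedo + 6 with the constant SeaLevel = 8.
IceMelt is not downstream of the intervention, so its value is determined by the original equations.
IceMelt = Temp^2 + CO2  [with Temp=6, CO2=1]  = 37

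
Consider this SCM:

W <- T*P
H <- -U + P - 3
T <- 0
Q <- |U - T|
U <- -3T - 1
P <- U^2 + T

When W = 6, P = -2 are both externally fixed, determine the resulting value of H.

-4

The joint intervention fixes W = 6, P = -2, removing each variable's own equation.
U = -3T - 1  [with T=0]  = -1
H = -U + P - 3  [with U=-1, P=-2]  = -4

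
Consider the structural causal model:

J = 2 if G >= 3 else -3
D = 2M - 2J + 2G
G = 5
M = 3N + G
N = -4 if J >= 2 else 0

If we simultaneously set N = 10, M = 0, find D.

Setting N = 10, M = 0 by intervention discards those variables' equations.
J = 2 if G >= 3 else -3  [with G=5]  = 2
D = 2M - 2J + 2G  [with M=0, J=2, G=5]  = 6

6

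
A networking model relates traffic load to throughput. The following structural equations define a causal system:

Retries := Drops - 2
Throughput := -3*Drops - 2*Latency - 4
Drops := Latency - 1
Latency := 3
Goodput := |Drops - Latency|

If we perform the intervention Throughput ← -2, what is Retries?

0

Under do(Throughput=-2), the mechanism Throughput := -3*Drops - 2*Latency - 4 is discarded; Throughput is fixed at -2.
Since Retries is not a descendant of the intervened variable, it is unaffected.
Drops = Latency - 1  [with Latency=3]  = 2
Retries = Drops - 2  [with Drops=2]  = 0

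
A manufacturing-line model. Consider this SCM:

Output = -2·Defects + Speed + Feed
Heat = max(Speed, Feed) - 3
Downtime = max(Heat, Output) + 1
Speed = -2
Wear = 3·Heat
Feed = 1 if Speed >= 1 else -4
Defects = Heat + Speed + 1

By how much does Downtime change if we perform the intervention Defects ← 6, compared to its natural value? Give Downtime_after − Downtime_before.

Under do(Defects=6), the mechanism Defects = Heat + Speed + 1 is discarded; Defects is fixed at 6.
Feed = 1 if Speed >= 1 else -4  [with Speed=-2]  = -4
Heat = max(Speed, Feed) - 3  [with Speed=-2, Feed=-4]  = -5
Output = -2·Defects + Speed + Feed  [with Defects=6, Speed=-2, Feed=-4]  = -18
Downtime = max(Heat, Output) + 1  [with Heat=-5, Output=-18]  = -4
Without intervention: Feed = 1 if Speed >= 1 else -4  [with Speed=-2]  = -4; Heat = max(Speed, Feed) - 3  [with Speed=-2, Feed=-4]  = -5; Defects = Heat + Speed + 1  [with Heat=-5, Speed=-2]  = -6; Output = -2·Defects + Speed + Feed  [with Defects=-6, Speed=-2, Feed=-4]  = 6; Downtime = max(Heat, Output) + 1  [with Heat=-5, Output=6]  = 7.
Change = -4 − 7 = -11.

-11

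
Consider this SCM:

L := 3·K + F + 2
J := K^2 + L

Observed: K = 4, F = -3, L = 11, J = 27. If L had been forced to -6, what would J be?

The intervention breaks the incoming arrows to L: L := 3·K + F + 2 no longer applies, and L = -6.
J = K^2 + L  [with K=4, L=-6]  = 10

10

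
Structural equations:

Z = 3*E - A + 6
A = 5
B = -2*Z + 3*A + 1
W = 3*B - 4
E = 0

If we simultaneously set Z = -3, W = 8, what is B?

22

The joint intervention fixes Z = -3, W = 8, removing each variable's own equation.
B = -2*Z + 3*A + 1  [with Z=-3, A=5]  = 22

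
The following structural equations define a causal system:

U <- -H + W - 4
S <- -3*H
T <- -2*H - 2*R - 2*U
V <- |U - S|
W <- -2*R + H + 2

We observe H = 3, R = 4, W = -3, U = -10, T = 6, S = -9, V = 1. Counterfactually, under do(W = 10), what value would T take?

-20

do(W=10) replaces the equation W <- -2*R + H + 2 with the constant W = 10.
U = -H + W - 4  [with H=3, W=10]  = 3
T = -2*H - 2*R - 2*U  [with H=3, R=4, U=3]  = -20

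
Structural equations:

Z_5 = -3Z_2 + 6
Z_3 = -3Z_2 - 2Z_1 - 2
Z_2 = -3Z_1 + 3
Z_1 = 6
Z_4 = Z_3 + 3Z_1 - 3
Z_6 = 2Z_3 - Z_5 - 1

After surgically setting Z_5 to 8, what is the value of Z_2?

-15

Under do(Z_5=8), the mechanism Z_5 = -3Z_2 + 6 is discarded; Z_5 is fixed at 8.
No directed path runs from Z_5 to Z_2, so Z_2 keeps its natural value.
Z_2 = -3Z_1 + 3  [with Z_1=6]  = -15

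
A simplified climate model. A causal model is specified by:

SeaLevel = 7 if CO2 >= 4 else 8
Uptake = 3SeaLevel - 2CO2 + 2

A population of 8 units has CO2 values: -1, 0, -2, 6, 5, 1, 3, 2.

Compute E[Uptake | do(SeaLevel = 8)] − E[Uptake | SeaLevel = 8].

The intervention sets SeaLevel=8 in all 8 units regardless of CO2. Recomputing Uptake per unit gives 28, 26, 30, 14, 16, 24, 20, 22; average 22.5.
Observing SeaLevel=8 restricts to units where SeaLevel's equation naturally yields 8: CO2 ∈ {-1, 0, -2, 1, 3, 2}. In that subpopulation Uptake = 28, 26, 30, 24, 20, 22, mean 25.
Difference = 22.5 − 25 = -2.5.

-2.5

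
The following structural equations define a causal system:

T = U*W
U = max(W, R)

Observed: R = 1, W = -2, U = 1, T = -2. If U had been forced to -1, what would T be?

2

The intervention breaks the incoming arrows to U: U = max(W, R) no longer applies, and U = -1.
T = U*W  [with U=-1, W=-2]  = 2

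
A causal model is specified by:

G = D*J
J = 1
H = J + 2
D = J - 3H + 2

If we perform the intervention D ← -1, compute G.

The intervention breaks the incoming arrows to D: D = J - 3H + 2 no longer applies, and D = -1.
G = D*J  [with D=-1, J=1]  = -1

-1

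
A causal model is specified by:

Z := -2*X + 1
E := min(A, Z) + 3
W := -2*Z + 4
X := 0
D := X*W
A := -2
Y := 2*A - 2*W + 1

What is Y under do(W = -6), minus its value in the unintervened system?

16

The intervention breaks the incoming arrows to W: W := -2*Z + 4 no longer applies, and W = -6.
Y = 2*A - 2*W + 1  [with A=-2, W=-6]  = 9
Without intervention: Z = -2*X + 1  [with X=0]  = 1; W = -2*Z + 4  [with Z=1]  = 2; Y = 2*A - 2*W + 1  [with A=-2, W=2]  = -7.
Change = 9 − (-7) = 16.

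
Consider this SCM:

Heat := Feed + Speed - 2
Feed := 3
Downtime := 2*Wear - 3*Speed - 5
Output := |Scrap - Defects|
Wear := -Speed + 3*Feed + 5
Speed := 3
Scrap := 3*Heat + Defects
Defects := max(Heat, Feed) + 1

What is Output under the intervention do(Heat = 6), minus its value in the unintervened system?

6

The intervention breaks the incoming arrows to Heat: Heat := Feed + Speed - 2 no longer applies, and Heat = 6.
Defects = max(Heat, Feed) + 1  [with Heat=6, Feed=3]  = 7
Scrap = 3*Heat + Defects  [with Heat=6, Defects=7]  = 25
Output = |Scrap - Defects|  [with Scrap=25, Defects=7]  = 18
Without intervention: Heat = Feed + Speed - 2  [with Feed=3, Speed=3]  = 4; Defects = max(Heat, Feed) + 1  [with Heat=4, Feed=3]  = 5; Scrap = 3*Heat + Defects  [with Heat=4, Defects=5]  = 17; Output = |Scrap - Defects|  [with Scrap=17, Defects=5]  = 12.
Change = 18 − 12 = 6.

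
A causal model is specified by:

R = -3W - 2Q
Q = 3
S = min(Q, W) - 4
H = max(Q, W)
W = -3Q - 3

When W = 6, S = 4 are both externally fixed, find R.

Setting W = 6, S = 4 by intervention discards those variables' equations.
R = -3W - 2Q  [with W=6, Q=3]  = -24

-24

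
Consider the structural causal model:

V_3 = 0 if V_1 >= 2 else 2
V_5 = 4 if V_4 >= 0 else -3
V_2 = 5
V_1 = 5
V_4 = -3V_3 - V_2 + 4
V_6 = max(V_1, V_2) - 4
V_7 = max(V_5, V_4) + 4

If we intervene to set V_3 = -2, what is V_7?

9

The intervention breaks the incoming arrows to V_3: V_3 = 0 if V_1 >= 2 else 2 no longer applies, and V_3 = -2.
V_4 = -3V_3 - V_2 + 4  [with V_3=-2, V_2=5]  = 5
V_5 = 4 if V_4 >= 0 else -3  [with V_4=5]  = 4
V_7 = max(V_5, V_4) + 4  [with V_5=4, V_4=5]  = 9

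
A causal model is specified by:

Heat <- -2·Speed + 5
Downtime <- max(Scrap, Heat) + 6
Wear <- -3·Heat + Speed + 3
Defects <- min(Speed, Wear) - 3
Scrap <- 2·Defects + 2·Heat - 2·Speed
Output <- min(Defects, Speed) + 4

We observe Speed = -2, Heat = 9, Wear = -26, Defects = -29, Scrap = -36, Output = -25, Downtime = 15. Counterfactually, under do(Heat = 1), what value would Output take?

-1

Under do(Heat=1), the mechanism Heat <- -2·Speed + 5 is discarded; Heat is fixed at 1.
Wear = -3·Heat + Speed + 3  [with Heat=1, Speed=-2]  = -2
Defects = min(Speed, Wear) - 3  [with Speed=-2, Wear=-2]  = -5
Output = min(Defects, Speed) + 4  [with Defects=-5, Speed=-2]  = -1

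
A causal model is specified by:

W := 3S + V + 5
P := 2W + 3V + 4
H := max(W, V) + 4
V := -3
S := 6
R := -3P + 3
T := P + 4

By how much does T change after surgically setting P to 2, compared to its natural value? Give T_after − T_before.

-33

Under do(P=2), the mechanism P := 2W + 3V + 4 is discarded; P is fixed at 2.
T = P + 4  [with P=2]  = 6
Without intervention: W = 3S + V + 5  [with S=6, V=-3]  = 20; P = 2W + 3V + 4  [with W=20, V=-3]  = 35; T = P + 4  [with P=35]  = 39.
Change = 6 − 39 = -33.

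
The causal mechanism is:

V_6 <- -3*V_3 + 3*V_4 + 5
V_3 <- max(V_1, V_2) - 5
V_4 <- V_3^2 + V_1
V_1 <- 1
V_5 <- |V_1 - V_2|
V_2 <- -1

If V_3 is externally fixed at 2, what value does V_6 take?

The intervention breaks the incoming arrows to V_3: V_3 <- max(V_1, V_2) - 5 no longer applies, and V_3 = 2.
V_4 = V_3^2 + V_1  [with V_3=2, V_1=1]  = 5
V_6 = -3*V_3 + 3*V_4 + 5  [with V_3=2, V_4=5]  = 14

14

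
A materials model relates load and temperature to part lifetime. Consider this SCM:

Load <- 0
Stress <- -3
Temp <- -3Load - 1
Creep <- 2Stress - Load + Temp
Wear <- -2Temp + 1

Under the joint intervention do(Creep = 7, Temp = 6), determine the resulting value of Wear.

The joint intervention fixes Creep = 7, Temp = 6, removing each variable's own equation.
Wear = -2Temp + 1  [with Temp=6]  = -11

-11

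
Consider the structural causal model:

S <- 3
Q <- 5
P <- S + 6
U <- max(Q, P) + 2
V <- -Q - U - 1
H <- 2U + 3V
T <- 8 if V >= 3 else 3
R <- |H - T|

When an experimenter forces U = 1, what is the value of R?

do(U=1) replaces the equation U <- max(Q, P) + 2 with the constant U = 1.
V = -Q - U - 1  [with Q=5, U=1]  = -7
H = 2U + 3V  [with U=1, V=-7]  = -19
T = 8 if V >= 3 else 3  [with V=-7]  = 3
R = |H - T|  [with H=-19, T=3]  = 22

22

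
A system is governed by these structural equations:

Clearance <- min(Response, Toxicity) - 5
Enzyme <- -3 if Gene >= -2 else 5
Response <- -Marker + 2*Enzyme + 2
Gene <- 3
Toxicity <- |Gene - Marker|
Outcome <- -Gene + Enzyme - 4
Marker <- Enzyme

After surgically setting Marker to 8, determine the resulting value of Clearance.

-17

The intervention breaks the incoming arrows to Marker: Marker <- Enzyme no longer applies, and Marker = 8.
Enzyme = -3 if Gene >= -2 else 5  [with Gene=3]  = -3
Response = -Marker + 2*Enzyme + 2  [with Marker=8, Enzyme=-3]  = -12
Toxicity = |Gene - Marker|  [with Gene=3, Marker=8]  = 5
Clearance = min(Response, Toxicity) - 5  [with Response=-12, Toxicity=5]  = -17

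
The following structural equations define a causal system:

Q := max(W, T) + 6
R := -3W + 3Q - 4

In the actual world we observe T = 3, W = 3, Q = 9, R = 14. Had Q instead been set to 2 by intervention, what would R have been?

-7

The intervention breaks the incoming arrows to Q: Q := max(W, T) + 6 no longer applies, and Q = 2.
R = -3W + 3Q - 4  [with W=3, Q=2]  = -7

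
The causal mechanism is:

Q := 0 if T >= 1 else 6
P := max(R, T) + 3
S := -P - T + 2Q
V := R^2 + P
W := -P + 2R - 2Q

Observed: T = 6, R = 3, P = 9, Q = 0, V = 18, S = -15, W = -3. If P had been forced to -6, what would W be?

The intervention breaks the incoming arrows to P: P := max(R, T) + 3 no longer applies, and P = -6.
Q = 0 if T >= 1 else 6  [with T=6]  = 0
W = -P + 2R - 2Q  [with P=-6, R=3, Q=0]  = 12

12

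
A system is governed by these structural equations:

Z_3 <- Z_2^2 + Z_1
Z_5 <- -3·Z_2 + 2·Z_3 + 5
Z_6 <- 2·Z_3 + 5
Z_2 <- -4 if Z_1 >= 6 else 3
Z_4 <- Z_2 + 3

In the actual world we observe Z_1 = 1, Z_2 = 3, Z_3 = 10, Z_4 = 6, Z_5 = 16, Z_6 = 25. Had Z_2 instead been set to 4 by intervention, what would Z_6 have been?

Under do(Z_2=4), the mechanism Z_2 <- -4 if Z_1 >= 6 else 3 is discarded; Z_2 is fixed at 4.
Z_3 = Z_2^2 + Z_1  [with Z_2=4, Z_1=1]  = 17
Z_6 = 2·Z_3 + 5  [with Z_3=17]  = 39

39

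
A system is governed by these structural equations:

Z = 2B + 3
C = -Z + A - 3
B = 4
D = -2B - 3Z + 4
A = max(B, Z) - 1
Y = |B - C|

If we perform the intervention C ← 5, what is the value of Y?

The intervention breaks the incoming arrows to C: C = -Z + A - 3 no longer applies, and C = 5.
Y = |B - C|  [with B=4, C=5]  = 1

1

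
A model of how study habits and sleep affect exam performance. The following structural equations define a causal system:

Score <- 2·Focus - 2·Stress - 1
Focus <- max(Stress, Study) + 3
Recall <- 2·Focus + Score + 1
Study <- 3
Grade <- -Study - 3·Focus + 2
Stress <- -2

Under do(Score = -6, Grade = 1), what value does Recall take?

Setting Score = -6, Grade = 1 by intervention discards those variables' equations.
Focus = max(Stress, Study) + 3  [with Stress=-2, Study=3]  = 6
Recall = 2·Focus + Score + 1  [with Focus=6, Score=-6]  = 7

7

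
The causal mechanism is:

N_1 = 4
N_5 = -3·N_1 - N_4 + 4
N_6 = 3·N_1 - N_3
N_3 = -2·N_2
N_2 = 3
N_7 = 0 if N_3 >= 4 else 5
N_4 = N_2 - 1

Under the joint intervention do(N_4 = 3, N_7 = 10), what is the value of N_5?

-11

Setting N_4 = 3, N_7 = 10 by intervention discards those variables' equations.
N_5 = -3·N_1 - N_4 + 4  [with N_1=4, N_4=3]  = -11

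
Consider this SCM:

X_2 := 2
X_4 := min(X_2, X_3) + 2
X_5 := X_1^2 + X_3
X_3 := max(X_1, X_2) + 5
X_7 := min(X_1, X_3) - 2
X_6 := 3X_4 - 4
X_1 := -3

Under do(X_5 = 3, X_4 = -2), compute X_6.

Setting X_5 = 3, X_4 = -2 by intervention discards those variables' equations.
X_6 = 3X_4 - 4  [with X_4=-2]  = -10

-10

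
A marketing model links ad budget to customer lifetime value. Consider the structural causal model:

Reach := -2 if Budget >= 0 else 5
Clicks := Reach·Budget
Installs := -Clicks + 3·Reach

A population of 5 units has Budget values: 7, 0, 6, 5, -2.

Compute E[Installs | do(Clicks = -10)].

do(Clicks=-10) breaks Clicks's dependence on Budget. With Clicks=-10 fixed, Installs across the units is 4, 4, 4, 4, 25, mean 8.2.

8.2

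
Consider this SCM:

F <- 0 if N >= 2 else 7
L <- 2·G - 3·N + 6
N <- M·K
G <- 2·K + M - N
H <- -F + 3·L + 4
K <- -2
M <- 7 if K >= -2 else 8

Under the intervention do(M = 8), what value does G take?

20

Under do(M=8), the mechanism M <- 7 if K >= -2 else 8 is discarded; M is fixed at 8.
N = M·K  [with M=8, K=-2]  = -16
G = 2·K + M - N  [with K=-2, M=8, N=-16]  = 20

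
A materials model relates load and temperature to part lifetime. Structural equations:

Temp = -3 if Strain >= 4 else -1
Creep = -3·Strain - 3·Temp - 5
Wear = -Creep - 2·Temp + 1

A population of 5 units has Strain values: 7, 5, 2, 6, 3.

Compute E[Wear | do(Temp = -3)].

16.8

The intervention sets Temp=-3 in all 5 units regardless of Strain. Recomputing Wear per unit gives 24, 18, 9, 21, 12; average 16.8.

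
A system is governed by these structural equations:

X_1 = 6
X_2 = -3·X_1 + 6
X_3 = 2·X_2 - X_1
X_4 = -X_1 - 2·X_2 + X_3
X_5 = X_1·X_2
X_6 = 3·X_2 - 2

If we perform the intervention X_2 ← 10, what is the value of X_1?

6

Under do(X_2=10), the mechanism X_2 = -3·X_1 + 6 is discarded; X_2 is fixed at 10.
X_1 is not downstream of the intervention, so its value is determined by the original equations.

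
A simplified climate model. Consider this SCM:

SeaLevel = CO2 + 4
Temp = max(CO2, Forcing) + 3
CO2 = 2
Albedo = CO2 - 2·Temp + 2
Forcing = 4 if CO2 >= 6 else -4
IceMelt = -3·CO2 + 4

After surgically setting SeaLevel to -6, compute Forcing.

do(SeaLevel=-6) replaces the equation SeaLevel = CO2 + 4 with the constant SeaLevel = -6.
Forcing is not downstream of the intervention, so its value is determined by the original equations.
Forcing = 4 if CO2 >= 6 else -4  [with CO2=2]  = -4

-4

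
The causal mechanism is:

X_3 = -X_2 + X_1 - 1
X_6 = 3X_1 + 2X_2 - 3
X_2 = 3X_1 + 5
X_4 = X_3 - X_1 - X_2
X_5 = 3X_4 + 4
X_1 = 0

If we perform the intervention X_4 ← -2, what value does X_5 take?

Intervening sets X_4 = -2 and removes its equation (X_4 = X_3 - X_1 - X_2).
X_5 = 3X_4 + 4  [with X_4=-2]  = -2

-2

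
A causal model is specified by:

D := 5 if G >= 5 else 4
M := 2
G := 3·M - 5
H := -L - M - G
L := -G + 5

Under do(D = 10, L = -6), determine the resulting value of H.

Under do(D = 10, L = -6), each intervened variable's structural equation is replaced by its fixed value.
G = 3·M - 5  [with M=2]  = 1
H = -L - M - G  [with L=-6, M=2, G=1]  = 3

3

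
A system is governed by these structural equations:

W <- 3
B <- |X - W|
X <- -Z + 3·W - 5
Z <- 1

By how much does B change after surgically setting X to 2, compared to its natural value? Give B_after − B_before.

1

The intervention breaks the incoming arrows to X: X <- -Z + 3·W - 5 no longer applies, and X = 2.
B = |X - W|  [with X=2, W=3]  = 1
Without intervention: X = -Z + 3·W - 5  [with Z=1, W=3]  = 3; B = |X - W|  [with X=3, W=3]  = 0.
Change = 1 − 0 = 1.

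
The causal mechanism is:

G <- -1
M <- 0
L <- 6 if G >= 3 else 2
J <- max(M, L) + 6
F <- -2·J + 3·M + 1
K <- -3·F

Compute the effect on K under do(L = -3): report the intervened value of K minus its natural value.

-12

The intervention breaks the incoming arrows to L: L <- 6 if G >= 3 else 2 no longer applies, and L = -3.
J = max(M, L) + 6  [with M=0, L=-3]  = 6
F = -2·J + 3·M + 1  [with J=6, M=0]  = -11
K = -3·F  [with F=-11]  = 33
Without intervention: L = 6 if G >= 3 else 2  [with G=-1]  = 2; J = max(M, L) + 6  [with M=0, L=2]  = 8; F = -2·J + 3·M + 1  [with J=8, M=0]  = -15; K = -3·F  [with F=-15]  = 45.
Change = 33 − 45 = -12.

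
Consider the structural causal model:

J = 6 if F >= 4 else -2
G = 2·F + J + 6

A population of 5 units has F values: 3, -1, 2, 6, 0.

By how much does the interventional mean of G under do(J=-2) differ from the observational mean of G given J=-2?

The intervention sets J=-2 in all 5 units regardless of F. Recomputing G per unit gives 10, 2, 8, 16, 4; average 8.
E[G|J=-2] averages over only the 4 units with J=-2 (F = 3, -1, 2, 0): G = 10, 2, 8, 4, mean 6.
Difference = 8 − 6 = 2.

2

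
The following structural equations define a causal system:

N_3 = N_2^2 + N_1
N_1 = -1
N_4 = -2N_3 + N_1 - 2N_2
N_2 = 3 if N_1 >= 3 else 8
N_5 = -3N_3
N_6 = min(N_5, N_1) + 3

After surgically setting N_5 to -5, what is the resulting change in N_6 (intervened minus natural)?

184

The intervention breaks the incoming arrows to N_5: N_5 = -3N_3 no longer applies, and N_5 = -5.
N_6 = min(N_5, N_1) + 3  [with N_5=-5, N_1=-1]  = -2
Without intervention: N_2 = 3 if N_1 >= 3 else 8  [with N_1=-1]  = 8; N_3 = N_2^2 + N_1  [with N_2=8, N_1=-1]  = 63; N_5 = -3N_3  [with N_3=63]  = -189; N_6 = min(N_5, N_1) + 3  [with N_5=-189, N_1=-1]  = -186.
Change = -2 − (-186) = 184.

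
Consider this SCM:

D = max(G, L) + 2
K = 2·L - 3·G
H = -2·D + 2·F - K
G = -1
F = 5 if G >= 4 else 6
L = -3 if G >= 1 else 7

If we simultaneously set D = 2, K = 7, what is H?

Setting D = 2, K = 7 by intervention discards those variables' equations.
F = 5 if G >= 4 else 6  [with G=-1]  = 6
H = -2·D + 2·F - K  [with D=2, F=6, K=7]  = 1

1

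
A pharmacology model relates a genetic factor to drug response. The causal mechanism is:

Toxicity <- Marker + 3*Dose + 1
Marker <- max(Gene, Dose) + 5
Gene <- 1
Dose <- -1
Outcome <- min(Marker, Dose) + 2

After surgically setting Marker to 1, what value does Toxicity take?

The intervention breaks the incoming arrows to Marker: Marker <- max(Gene, Dose) + 5 no longer applies, and Marker = 1.
Toxicity = Marker + 3*Dose + 1  [with Marker=1, Dose=-1]  = -1

-1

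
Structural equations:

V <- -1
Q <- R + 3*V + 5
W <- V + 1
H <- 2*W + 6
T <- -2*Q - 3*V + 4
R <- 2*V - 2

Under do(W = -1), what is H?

4

The intervention breaks the incoming arrows to W: W <- V + 1 no longer applies, and W = -1.
H = 2*W + 6  [with W=-1]  = 4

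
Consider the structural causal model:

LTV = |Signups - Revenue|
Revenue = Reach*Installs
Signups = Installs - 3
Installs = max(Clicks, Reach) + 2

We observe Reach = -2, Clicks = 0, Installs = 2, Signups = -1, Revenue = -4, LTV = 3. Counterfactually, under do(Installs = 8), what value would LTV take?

The intervention breaks the incoming arrows to Installs: Installs = max(Clicks, Reach) + 2 no longer applies, and Installs = 8.
Signups = Installs - 3  [with Installs=8]  = 5
Revenue = Reach*Installs  [with Reach=-2, Installs=8]  = -16
LTV = |Signups - Revenue|  [with Signups=5, Revenue=-16]  = 21

21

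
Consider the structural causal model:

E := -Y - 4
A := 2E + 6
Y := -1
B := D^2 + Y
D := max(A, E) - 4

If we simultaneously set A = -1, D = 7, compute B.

Setting A = -1, D = 7 by intervention discards those variables' equations.
B = D^2 + Y  [with D=7, Y=-1]  = 48

48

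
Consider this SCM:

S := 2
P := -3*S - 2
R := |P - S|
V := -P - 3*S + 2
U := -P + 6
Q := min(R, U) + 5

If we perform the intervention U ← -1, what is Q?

The intervention breaks the incoming arrows to U: U := -P + 6 no longer applies, and U = -1.
P = -3*S - 2  [with S=2]  = -8
R = |P - S|  [with P=-8, S=2]  = 10
Q = min(R, U) + 5  [with R=10, U=-1]  = 4

4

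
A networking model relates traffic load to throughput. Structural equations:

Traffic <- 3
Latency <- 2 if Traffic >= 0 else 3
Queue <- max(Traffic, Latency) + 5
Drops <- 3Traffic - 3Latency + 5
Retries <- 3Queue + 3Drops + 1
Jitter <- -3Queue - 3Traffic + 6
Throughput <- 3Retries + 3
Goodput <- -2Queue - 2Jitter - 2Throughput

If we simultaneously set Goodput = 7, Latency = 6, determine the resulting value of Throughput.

The joint intervention fixes Goodput = 7, Latency = 6, removing each variable's own equation.
Queue = max(Traffic, Latency) + 5  [with Traffic=3, Latency=6]  = 11
Drops = 3Traffic - 3Latency + 5  [with Traffic=3, Latency=6]  = -4
Retries = 3Queue + 3Drops + 1  [with Queue=11, Drops=-4]  = 22
Throughput = 3Retries + 3  [with Retries=22]  = 69

69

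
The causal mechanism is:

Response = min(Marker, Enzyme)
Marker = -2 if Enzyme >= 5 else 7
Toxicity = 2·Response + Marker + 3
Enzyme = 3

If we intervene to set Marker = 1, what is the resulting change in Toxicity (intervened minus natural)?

Under do(Marker=1), the mechanism Marker = -2 if Enzyme >= 5 else 7 is discarded; Marker is fixed at 1.
Response = min(Marker, Enzyme)  [with Marker=1, Enzyme=3]  = 1
Toxicity = 2·Response + Marker + 3  [with Response=1, Marker=1]  = 6
Without intervention: Marker = -2 if Enzyme >= 5 else 7  [with Enzyme=3]  = 7; Response = min(Marker, Enzyme)  [with Marker=7, Enzyme=3]  = 3; Toxicity = 2·Response + Marker + 3  [with Response=3, Marker=7]  = 16.
Change = 6 − 16 = -10.

-10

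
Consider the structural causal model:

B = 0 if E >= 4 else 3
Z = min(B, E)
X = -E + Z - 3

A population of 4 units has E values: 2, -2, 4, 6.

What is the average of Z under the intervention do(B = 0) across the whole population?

-0.5

do(B=0) breaks B's dependence on E. With B=0 fixed, Z across the units is 0, -2, 0, 0, mean -0.5.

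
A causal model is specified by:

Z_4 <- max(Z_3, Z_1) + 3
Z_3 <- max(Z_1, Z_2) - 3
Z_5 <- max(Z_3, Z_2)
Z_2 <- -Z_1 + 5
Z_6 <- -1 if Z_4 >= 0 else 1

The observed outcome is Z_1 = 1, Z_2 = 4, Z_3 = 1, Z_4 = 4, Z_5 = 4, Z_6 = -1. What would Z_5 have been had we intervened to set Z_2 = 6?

6

do(Z_2=6) replaces the equation Z_2 <- -Z_1 + 5 with the constant Z_2 = 6.
Z_3 = max(Z_1, Z_2) - 3  [with Z_1=1, Z_2=6]  = 3
Z_5 = max(Z_3, Z_2)  [with Z_3=3, Z_2=6]  = 6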